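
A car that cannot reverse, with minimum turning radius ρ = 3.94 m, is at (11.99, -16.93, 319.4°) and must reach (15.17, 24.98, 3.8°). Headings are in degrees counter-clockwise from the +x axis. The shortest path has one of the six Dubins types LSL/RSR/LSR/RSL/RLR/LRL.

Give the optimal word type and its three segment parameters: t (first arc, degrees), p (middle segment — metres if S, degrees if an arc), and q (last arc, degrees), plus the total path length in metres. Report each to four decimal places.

Let ψ = atan2(Δy, Δx) = atan2(41.91, 3.18) = 85.6609° be the start→goal bearing.
Normalize: d = |goal − start| / ρ = 42.030471/3.94 = 10.667632, α = (θ_start − ψ) mod 360° = 233.7391° = 4.079517 rad, β = (θ_goal − ψ) mod 360° = 278.1391° = 4.854443 rad.
Common terms: sin α = -0.806332, cos α = -0.591463, sin β = -0.989927, cos β = 0.141577, cos(α−β) = 0.714473, d² = 113.798378. Work in radians in the unit-radius frame; every candidate has L = ρ·(t + p + q).
LSL: p² = 2 + d² − 2cos(α−β) + 2d(sin α − sin β) = 118.286481; p = √p² = 10.875959; φ = atan2(cos β − cos α, d + sin α − sin β) = 0.067451 rad; t = (φ − α) mod 2π = 2.271119 rad, q = (β − φ) mod 2π = 4.786992 rad → L = 3.94·(2.271119 + 10.875959 + 4.786992) = 3.94·17.934070 = 70.660237 m
RSR: p² = 2 + d² − 2cos(α−β) + 2d(sin β − sin α) = 110.452384; p = √p² = 10.509633; φ = atan2(cos α − cos β, d − sin α + sin β) = -0.069806 rad; t = (α − φ) mod 2π = 4.149323 rad, q = (φ − β) mod 2π = 1.358936 rad → L = 3.94·(4.149323 + 10.509633 + 1.358936) = 3.94·16.017892 = 63.110495 m
LSR: p² = d² − 2 + 2cos(α−β) + 2d(sin α + sin β) = 74.903653; p = √p² = 8.654690; φ = atan2(−cos α − cos β, d + sin α + sin β) − atan2(−2, p) = 0.277771 rad; t = (φ − α) mod 2π = 2.481439 rad, q = (φ − β) mod 2π = 1.706513 rad → L = 3.94·(2.481439 + 8.654690 + 1.706513) = 3.94·12.842641 = 50.600007 m
RSL: p² = d² − 2 + 2cos(α−β) − 2d(sin α + sin β) = 151.550994; p = √p² = 12.310605; φ = atan2(cos α + cos β, d − sin α − sin β) − atan2(2, p) = -0.197134 rad; t = (α − φ) mod 2π = 4.276651 rad, q = (β − φ) mod 2π = 5.051577 rad → L = 3.94·(4.276651 + 12.310605 + 5.051577) = 3.94·21.638833 = 85.257002 m
RLR: c = (6 − d² + 2cos(α−β) + 2d(sin α − sin β))/8 = -12.806548, |c| > 1 → infeasible
LRL: c = (6 − d² + 2cos(α−β) − 2d(sin α − sin β))/8 = -13.785810, |c| > 1 → infeasible
Shortest: LSR with L = 50.600007 m ≈ 50.6000 m
Convert LSR to answer units (arcs ×180/π): t = 2.481439·180/π = 142.1760°, p = ρ·p = 3.94·8.654690 = 34.0995 m, q = 1.706513·180/π = 97.7760°, L = 50.6000 m.

LSR: t = 142.1760°, p = 34.0995 m, q = 97.7760°, L = 50.6000 m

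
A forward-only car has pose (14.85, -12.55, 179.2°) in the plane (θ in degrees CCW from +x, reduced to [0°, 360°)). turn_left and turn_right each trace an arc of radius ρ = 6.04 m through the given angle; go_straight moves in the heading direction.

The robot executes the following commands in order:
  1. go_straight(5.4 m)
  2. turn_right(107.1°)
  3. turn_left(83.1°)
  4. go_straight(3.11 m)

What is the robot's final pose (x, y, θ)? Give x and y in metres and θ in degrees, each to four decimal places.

set_pose: (x, y, θ) = (14.8500, -12.5500, 179.2000°), ρ = 6.04
go_straight(5.4): x += 5.4·cos θ, y += 5.4·sin θ → (9.4505, -12.4746, 179.2000°)
turn_right(107.1°): centre at ρ to the right, rotate −107.1° → (3.7872, -4.5788, 72.1000°)
turn_left(83.1°): centre at ρ to the left, rotate +83.1° → (0.5731, 2.7607, 155.2000°)
go_straight(3.11): x += 3.11·cos θ, y += 3.11·sin θ → (-2.2501, 4.0651, 155.2000°)

(-2.2501, 4.0651, 155.2000°)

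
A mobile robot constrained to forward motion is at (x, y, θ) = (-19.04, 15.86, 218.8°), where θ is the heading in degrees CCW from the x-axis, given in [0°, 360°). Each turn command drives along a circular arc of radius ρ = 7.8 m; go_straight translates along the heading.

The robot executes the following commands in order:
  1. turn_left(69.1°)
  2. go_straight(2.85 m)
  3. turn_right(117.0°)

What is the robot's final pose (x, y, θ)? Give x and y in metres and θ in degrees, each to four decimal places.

(-29.3550, -5.4275, 170.9000°)

set_pose: (x, y, θ) = (-19.0400, 15.8600, 218.8000°), ρ = 7.8
turn_left(69.1°): centre at ρ to the left, rotate +69.1° → (-21.5749, 7.3838, 287.9000°)
go_straight(2.85): x += 2.85·cos θ, y += 2.85·sin θ → (-20.6990, 4.6717, 287.9000°)
turn_right(117.0°): centre at ρ to the right, rotate −117.0° → (-29.3550, -5.4275, 170.9000°)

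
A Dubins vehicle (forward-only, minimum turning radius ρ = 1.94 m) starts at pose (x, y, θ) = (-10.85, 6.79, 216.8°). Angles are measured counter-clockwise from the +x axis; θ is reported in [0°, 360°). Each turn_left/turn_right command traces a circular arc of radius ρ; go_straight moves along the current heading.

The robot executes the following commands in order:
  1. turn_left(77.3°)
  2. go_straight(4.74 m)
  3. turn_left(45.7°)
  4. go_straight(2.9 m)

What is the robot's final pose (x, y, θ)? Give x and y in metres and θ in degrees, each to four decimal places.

set_pose: (x, y, θ) = (-10.8500, 6.7900, 216.8000°), ρ = 1.94
turn_left(77.3°): centre at ρ to the left, rotate +77.3° → (-11.4588, 4.4444, 294.1000°)
go_straight(4.74): x += 4.74·cos θ, y += 4.74·sin θ → (-9.5233, 0.1176, 294.1000°)
turn_left(45.7°): centre at ρ to the left, rotate +45.7° → (-8.4223, -0.9109, 339.8000°)
go_straight(2.9): x += 2.9·cos θ, y += 2.9·sin θ → (-5.7007, -1.9123, 339.8000°)

(-5.7007, -1.9123, 339.8000°)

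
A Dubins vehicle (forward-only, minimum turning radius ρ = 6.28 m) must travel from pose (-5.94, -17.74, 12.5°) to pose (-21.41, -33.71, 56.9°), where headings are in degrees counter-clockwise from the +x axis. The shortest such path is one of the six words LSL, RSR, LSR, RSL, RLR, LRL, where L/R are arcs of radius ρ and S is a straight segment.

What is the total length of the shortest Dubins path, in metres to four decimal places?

Let ψ = atan2(Δy, Δx) = atan2(-15.97, -15.47) = -134.0889° be the start→goal bearing.
Normalize: d = |goal − start| / ρ = 22.234248/6.28 = 3.540485, α = (θ_start − ψ) mod 360° = 146.5889° = 2.558459 rad, β = (θ_goal − ψ) mod 360° = 190.9889° = 3.333385 rad.
Common terms: sin α = 0.550643, cos α = -0.834741, sin β = -0.190619, cos β = -0.981664, cos(α−β) = 0.714473, d² = 12.535037. Work in radians in the unit-radius frame; every candidate has L = ρ·(t + p + q).
LSL: p² = 2 + d² − 2cos(α−β) + 2d(sin α − sin β) = 18.354941; p = √p² = 4.284267; φ = atan2(cos β − cos α, d + sin α − sin β) = -0.034300 rad; t = (φ − α) mod 2π = 3.690426 rad, q = (β − φ) mod 2π = 3.367685 rad → L = 6.28·(3.690426 + 4.284267 + 3.367685) = 6.28·11.342378 = 71.230135 m
RSR: p² = 2 + d² − 2cos(α−β) + 2d(sin β − sin α) = 7.857242; p = √p² = 2.803077; φ = atan2(cos α − cos β, d − sin α + sin β) = 0.052439 rad; t = (α − φ) mod 2π = 2.506020 rad, q = (φ − β) mod 2π = 3.002239 rad → L = 6.28·(2.506020 + 2.803077 + 3.002239) = 6.28·8.311336 = 52.195193 m
LSR: p² = d² − 2 + 2cos(α−β) + 2d(sin α + sin β) = 14.513303; p = √p² = 3.809633; φ = atan2(−cos α − cos β, d + sin α + sin β) − atan2(−2, p) = 0.919255 rad; t = (φ − α) mod 2π = 4.643982 rad, q = (φ − β) mod 2π = 3.869056 rad → L = 6.28·(4.643982 + 3.809633 + 3.869056) = 6.28·12.322670 = 77.386370 m
RSL: p² = d² − 2 + 2cos(α−β) − 2d(sin α + sin β) = 9.414662; p = √p² = 3.068332; φ = atan2(cos α + cos β, d − sin α − sin β) − atan2(2, p) = -1.096562 rad; t = (α − φ) mod 2π = 3.655021 rad, q = (β − φ) mod 2π = 4.429947 rad → L = 6.28·(3.655021 + 3.068332 + 4.429947) = 6.28·11.153300 = 70.042726 m
RLR: c = (6 − d² + 2cos(α−β) + 2d(sin α − sin β))/8 = 0.017845; p = 2π − arccos c = 4.730235 rad; φ = atan2(cos α − cos β, d − sin α + sin β) = 0.052439 rad; t = (α − φ + p/2) mod 2π = 4.871137 rad, q = (α − β − t + p) mod 2π = 5.367357 rad → L = 6.28·(4.871137 + 4.730235 + 5.367357) = 6.28·14.968728 = 94.003614 m
LRL: c = (6 − d² + 2cos(α−β) − 2d(sin α − sin β))/8 = -1.294368, |c| > 1 → infeasible
Shortest: RSR with L = 52.195193 m ≈ 52.1952 m

52.1952 m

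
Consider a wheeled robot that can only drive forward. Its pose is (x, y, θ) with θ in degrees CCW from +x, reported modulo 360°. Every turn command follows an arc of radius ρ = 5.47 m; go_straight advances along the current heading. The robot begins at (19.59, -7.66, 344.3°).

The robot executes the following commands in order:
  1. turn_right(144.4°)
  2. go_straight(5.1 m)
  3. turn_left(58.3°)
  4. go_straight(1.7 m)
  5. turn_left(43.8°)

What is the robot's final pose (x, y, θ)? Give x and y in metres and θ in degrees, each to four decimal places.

(12.0516, -29.5113, 302.0000°)

set_pose: (x, y, θ) = (19.5900, -7.6600, 344.3000°), ρ = 5.47
turn_right(144.4°): centre at ρ to the right, rotate −144.4° → (19.9717, -18.0693, 199.9000°)
go_straight(5.1): x += 5.1·cos θ, y += 5.1·sin θ → (15.1762, -19.8052, 199.9000°)
turn_left(58.3°): centre at ρ to the left, rotate +58.3° → (11.6837, -23.8300, 258.2000°)
go_straight(1.7): x += 1.7·cos θ, y += 1.7·sin θ → (11.3361, -25.4941, 258.2000°)
turn_left(43.8°): centre at ρ to the left, rotate +43.8° → (12.0516, -29.5113, 302.0000°)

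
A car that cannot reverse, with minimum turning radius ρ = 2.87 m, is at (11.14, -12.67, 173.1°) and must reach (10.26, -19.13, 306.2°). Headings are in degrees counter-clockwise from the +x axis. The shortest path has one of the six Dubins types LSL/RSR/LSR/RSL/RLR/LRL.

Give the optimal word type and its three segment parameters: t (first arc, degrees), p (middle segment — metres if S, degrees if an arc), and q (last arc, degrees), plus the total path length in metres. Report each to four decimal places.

Let ψ = atan2(Δy, Δx) = atan2(-6.46, -0.88) = -97.7573° be the start→goal bearing.
Normalize: d = |goal − start| / ρ = 6.519663/2.87 = 2.271659, α = (θ_start − ψ) mod 360° = 270.8573° = 4.727351 rad, β = (θ_goal − ψ) mod 360° = 43.9573° = 0.767199 rad.
Common terms: sin α = -0.999888, cos α = 0.014961, sin β = 0.694121, cos β = 0.719858, cos(α−β) = -0.683274, d² = 5.160437. Work in radians in the unit-radius frame; every candidate has L = ρ·(t + p + q).
LSL: p² = 2 + d² − 2cos(α−β) + 2d(sin α − sin β) = 0.830559; p = √p² = 0.911350; φ = atan2(cos β − cos α, d + sin α − sin β) = 0.884289 rad; t = (φ − α) mod 2π = 2.440123 rad, q = (β − φ) mod 2π = 6.166095 rad → L = 2.87·(2.440123 + 0.911350 + 6.166095) = 2.87·9.517568 = 27.315421 m
RSR: p² = 2 + d² − 2cos(α−β) + 2d(sin β − sin α) = 16.223410; p = √p² = 4.027829; φ = atan2(cos α − cos β, d − sin α + sin β) = -0.175912 rad; t = (α − φ) mod 2π = 4.903263 rad, q = (φ − β) mod 2π = 5.340074 rad → L = 2.87·(4.903263 + 4.027829 + 5.340074) = 2.87·14.271167 = 40.958249 m
LSR: p² = d² − 2 + 2cos(α−β) + 2d(sin α + sin β) = 0.404694; p = √p² = 0.636155; φ = atan2(−cos α − cos β, d + sin α + sin β) − atan2(−2, p) = 0.905134 rad; t = (φ − α) mod 2π = 2.460968 rad, q = (φ − β) mod 2π = 0.137935 rad → L = 2.87·(2.460968 + 0.636155 + 0.137935) = 2.87·3.235059 = 9.284620 m
RSL: p² = d² − 2 + 2cos(α−β) − 2d(sin α + sin β) = 3.183084; p = √p² = 1.784120; φ = atan2(cos α + cos β, d − sin α − sin β) − atan2(2, p) = -0.564655 rad; t = (α − φ) mod 2π = 5.292006 rad, q = (β − φ) mod 2π = 1.331854 rad → L = 2.87·(5.292006 + 1.784120 + 1.331854) = 2.87·8.407981 = 24.130904 m
RLR: c = (6 − d² + 2cos(α−β) + 2d(sin α − sin β))/8 = -1.027926, |c| > 1 → infeasible
LRL: c = (6 − d² + 2cos(α−β) − 2d(sin α − sin β))/8 = 0.896180; p = 2π − arccos c = 5.823473 rad; φ = atan2(cos β − cos α, d + sin α − sin β) = 0.884289 rad; t = (φ − α + p/2) mod 2π = 5.351860 rad, q = (β − α − t + p) mod 2π = 2.794647 rad → L = 2.87·(5.351860 + 5.823473 + 2.794647) = 2.87·13.969979 = 40.093840 m
Shortest: LSR with L = 9.284620 m ≈ 9.2846 m
Convert LSR to answer units (arcs ×180/π): t = 2.460968·180/π = 141.0031°, p = ρ·p = 2.87·0.636155 = 1.8258 m, q = 0.137935·180/π = 7.9031°, L = 9.2846 m.

LSR: t = 141.0031°, p = 1.8258 m, q = 7.9031°, L = 9.2846 m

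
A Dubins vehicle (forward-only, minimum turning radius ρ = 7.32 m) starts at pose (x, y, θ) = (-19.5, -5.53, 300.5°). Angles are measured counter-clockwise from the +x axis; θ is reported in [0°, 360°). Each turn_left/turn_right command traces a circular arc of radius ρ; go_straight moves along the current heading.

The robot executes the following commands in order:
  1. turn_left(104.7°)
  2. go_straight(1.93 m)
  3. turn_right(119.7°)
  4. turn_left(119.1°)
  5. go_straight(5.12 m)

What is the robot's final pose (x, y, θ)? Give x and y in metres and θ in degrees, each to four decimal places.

(21.4481, -8.4658, 44.6000°)

set_pose: (x, y, θ) = (-19.5000, -5.5300, 300.5000°), ρ = 7.32
turn_left(104.7°): centre at ρ to the left, rotate +104.7° → (-7.9988, -6.9727, 405.2000° ≡ 45.2000°)
go_straight(1.93): x += 1.93·cos θ, y += 1.93·sin θ → (-6.6389, -5.6033, 45.2000°)
turn_right(119.7°): centre at ρ to the right, rotate −119.7° → (5.6090, -8.8050, -74.5000° ≡ 285.5000°)
turn_left(119.1°): centre at ρ to the left, rotate +119.1° → (17.8025, -12.0609, 404.6000° ≡ 44.6000°)
go_straight(5.12): x += 5.12·cos θ, y += 5.12·sin θ → (21.4481, -8.4658, 44.6000°)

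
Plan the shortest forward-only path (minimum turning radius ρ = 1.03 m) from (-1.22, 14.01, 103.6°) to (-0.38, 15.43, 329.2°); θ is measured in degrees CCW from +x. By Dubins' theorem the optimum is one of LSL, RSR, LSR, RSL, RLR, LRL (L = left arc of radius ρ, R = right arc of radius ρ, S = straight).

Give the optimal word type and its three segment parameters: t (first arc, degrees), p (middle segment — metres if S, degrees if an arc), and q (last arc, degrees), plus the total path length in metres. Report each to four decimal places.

Let ψ = atan2(Δy, Δx) = atan2(1.42, 0.84) = 59.3936° be the start→goal bearing.
Normalize: d = |goal − start| / ρ = 1.649848/1.03 = 1.601795, α = (θ_start − ψ) mod 360° = 44.2064° = 0.771547 rad, β = (θ_goal − ψ) mod 360° = 269.8064° = 4.709010 rad.
Common terms: sin α = 0.697245, cos α = 0.716833, sin β = -0.999994, cos β = -0.003379, cos(α−β) = -0.699663, d² = 2.565746. Work in radians in the unit-radius frame; every candidate has L = ρ·(t + p + q).
LSL: p² = 2 + d² − 2cos(α−β) + 2d(sin α − sin β) = 11.402331; p = √p² = 3.376734; φ = atan2(cos β − cos α, d + sin α − sin β) = -0.214938 rad; t = (φ − α) mod 2π = 5.296700 rad, q = (β − φ) mod 2π = 4.923948 rad → L = 1.03·(5.296700 + 3.376734 + 4.923948) = 1.03·13.597382 = 14.005303 m
RSR: p² = 2 + d² − 2cos(α−β) + 2d(sin β − sin α) = 0.527814; p = √p² = 0.726508; φ = atan2(cos α − cos β, d − sin α + sin β) = 1.702552 rad; t = (α − φ) mod 2π = 5.352181 rad, q = (φ − β) mod 2π = 3.276727 rad → L = 1.03·(5.352181 + 0.726508 + 3.276727) = 1.03·9.355416 = 9.636079 m
LSR: p² = d² − 2 + 2cos(α−β) + 2d(sin α + sin β) = -1.803464 < 0 → infeasible
RSL: p² = d² − 2 + 2cos(α−β) − 2d(sin α + sin β) = 0.136303; p = √p² = 0.369192; φ = atan2(cos α + cos β, d − sin α − sin β) − atan2(2, p) = -1.029830 rad; t = (α − φ) mod 2π = 1.801377 rad, q = (β − φ) mod 2π = 5.738840 rad → L = 1.03·(1.801377 + 0.369192 + 5.738840) = 1.03·7.909409 = 8.146692 m
RLR: c = (6 − d² + 2cos(α−β) + 2d(sin α − sin β))/8 = 0.934023; p = 2π − arccos c = 5.917904 rad; φ = atan2(cos α − cos β, d − sin α + sin β) = 1.702552 rad; t = (α − φ + p/2) mod 2π = 2.027947 rad, q = (α − β − t + p) mod 2π = 6.235679 rad → L = 1.03·(2.027947 + 5.917904 + 6.235679) = 1.03·14.181530 = 14.606976 m
LRL: c = (6 − d² + 2cos(α−β) − 2d(sin α − sin β))/8 = -0.425291; p = 2π − arccos c = 4.273105 rad; φ = atan2(cos β − cos α, d + sin α − sin β) = -0.214938 rad; t = (φ − α + p/2) mod 2π = 1.150068 rad, q = (β − α − t + p) mod 2π = 0.777315 rad → L = 1.03·(1.150068 + 4.273105 + 0.777315) = 1.03·6.200488 = 6.386502 m
Shortest: LRL with L = 6.386502 m ≈ 6.3865 m
Convert LRL to answer units (arcs ×180/π): t = 1.150068·180/π = 65.8940°, p = 4.273105·180/π = 244.8309°, q = 0.777315·180/π = 44.5369°, L = 6.3865 m.

LRL: t = 65.8940°, p = 244.8309°, q = 44.5369°, L = 6.3865 m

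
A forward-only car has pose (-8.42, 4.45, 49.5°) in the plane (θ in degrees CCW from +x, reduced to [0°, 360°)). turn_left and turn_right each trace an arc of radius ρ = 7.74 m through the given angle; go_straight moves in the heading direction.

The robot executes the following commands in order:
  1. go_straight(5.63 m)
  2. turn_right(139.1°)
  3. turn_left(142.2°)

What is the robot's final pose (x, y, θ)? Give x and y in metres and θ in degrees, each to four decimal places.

(22.7503, -0.8887, 52.6000°)

set_pose: (x, y, θ) = (-8.4200, 4.4500, 49.5000°), ρ = 7.74
go_straight(5.63): x += 5.63·cos θ, y += 5.63·sin θ → (-4.7636, 8.7311, 49.5000°)
turn_right(139.1°): centre at ρ to the right, rotate −139.1° → (8.8617, 3.7584, -89.6000° ≡ 270.4000°)
turn_left(142.2°): centre at ρ to the left, rotate +142.2° → (22.7503, -0.8887, 412.6000° ≡ 52.6000°)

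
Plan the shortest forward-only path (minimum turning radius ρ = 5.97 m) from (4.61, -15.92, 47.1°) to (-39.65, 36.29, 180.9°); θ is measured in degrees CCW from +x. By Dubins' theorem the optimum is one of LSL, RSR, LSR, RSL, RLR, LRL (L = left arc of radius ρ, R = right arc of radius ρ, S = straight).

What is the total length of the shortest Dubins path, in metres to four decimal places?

71.9273 m

Let ψ = atan2(Δy, Δx) = atan2(52.21, -44.26) = 130.2890° be the start→goal bearing.
Normalize: d = |goal − start| / ρ = 68.445830/5.97 = 11.464963, α = (θ_start − ψ) mod 360° = 276.8110° = 4.831264 rad, β = (θ_goal − ψ) mod 360° = 50.6110° = 0.883329 rad.
Common terms: sin α = -0.992943, cos α = 0.118595, sin β = 0.772856, cos β = 0.634582, cos(α−β) = -0.692143, d² = 131.445382. Work in radians in the unit-radius frame; every candidate has L = ρ·(t + p + q).
LSL: p² = 2 + d² − 2cos(α−β) + 2d(sin α − sin β) = 94.340036; p = √p² = 9.712880; φ = atan2(cos β − cos α, d + sin α − sin β) = 0.053149 rad; t = (φ − α) mod 2π = 1.505070 rad, q = (β − φ) mod 2π = 0.830180 rad → L = 5.97·(1.505070 + 9.712880 + 0.830180) = 5.97·12.048130 = 71.927339 m
RSR: p² = 2 + d² − 2cos(α−β) + 2d(sin β − sin α) = 175.319299; p = √p² = 13.240819; φ = atan2(cos α − cos β, d − sin α + sin β) = -0.038979 rad; t = (α − φ) mod 2π = 4.870243 rad, q = (φ − β) mod 2π = 5.360877 rad → L = 5.97·(4.870243 + 13.240819 + 5.360877) = 5.97·23.471940 = 140.127479 m
LSR: p² = d² − 2 + 2cos(α−β) + 2d(sin α + sin β) = 123.014522; p = √p² = 11.091191; φ = atan2(−cos α − cos β, d + sin α + sin β) − atan2(−2, p) = 0.111526 rad; t = (φ − α) mod 2π = 1.563448 rad, q = (φ − β) mod 2π = 5.511382 rad → L = 5.97·(1.563448 + 11.091191 + 5.511382) = 5.97·18.166021 = 108.451146 m
RSL: p² = d² − 2 + 2cos(α−β) − 2d(sin α + sin β) = 133.107668; p = √p² = 11.537230; φ = atan2(cos α + cos β, d − sin α − sin β) − atan2(2, p) = -0.107279 rad; t = (α − φ) mod 2π = 4.938543 rad, q = (β − φ) mod 2π = 0.990608 rad → L = 5.97·(4.938543 + 11.537230 + 0.990608) = 5.97·17.466380 = 104.274291 m
RLR: c = (6 − d² + 2cos(α−β) + 2d(sin α − sin β))/8 = -20.914912, |c| > 1 → infeasible
LRL: c = (6 − d² + 2cos(α−β) − 2d(sin α − sin β))/8 = -10.792505, |c| > 1 → infeasible
Shortest: LSL with L = 71.927339 m ≈ 71.9273 m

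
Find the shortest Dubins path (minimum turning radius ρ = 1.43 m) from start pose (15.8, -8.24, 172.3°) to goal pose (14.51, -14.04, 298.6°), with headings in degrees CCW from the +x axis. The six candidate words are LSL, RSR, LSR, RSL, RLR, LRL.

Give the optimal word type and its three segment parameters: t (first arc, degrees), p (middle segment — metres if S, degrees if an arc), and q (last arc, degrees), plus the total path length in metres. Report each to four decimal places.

LSL: t = 100.1326°, p = 3.7017 m, q = 26.1674°, L = 6.8539 m

Let ψ = atan2(Δy, Δx) = atan2(-5.80, -1.29) = -102.5393° be the start→goal bearing.
Normalize: d = |goal − start| / ρ = 5.941725/1.43 = 4.155053, α = (θ_start − ψ) mod 360° = 274.8393° = 4.796850 rad, β = (θ_goal − ψ) mod 360° = 41.1393° = 0.718016 rad.
Common terms: sin α = -0.996435, cos α = 0.084361, sin β = 0.657892, cos β = 0.753113, cos(α−β) = -0.592013, d² = 17.264463. Work in radians in the unit-radius frame; every candidate has L = ρ·(t + p + q).
LSL: p² = 2 + d² − 2cos(α−β) + 2d(sin α − sin β) = 6.700859; p = √p² = 2.588602; φ = atan2(cos β − cos α, d + sin α − sin β) = 0.261308 rad; t = (φ − α) mod 2π = 1.747644 rad, q = (β − φ) mod 2π = 0.456707 rad → L = 1.43·(1.747644 + 2.588602 + 0.456707) = 1.43·4.792953 = 6.853922 m
RSR: p² = 2 + d² − 2cos(α−β) + 2d(sin β − sin α) = 34.196119; p = √p² = 5.847745; φ = atan2(cos α − cos β, d − sin α + sin β) = -0.114611 rad; t = (α − φ) mod 2π = 4.911462 rad, q = (φ − β) mod 2π = 5.450558 rad → L = 1.43·(4.911462 + 5.847745 + 5.450558) = 1.43·16.209765 = 23.179963 m
LSR: p² = d² − 2 + 2cos(α−β) + 2d(sin α + sin β) = 11.267102; p = √p² = 3.356650; φ = atan2(−cos α − cos β, d + sin α + sin β) − atan2(−2, p) = 0.321338 rad; t = (φ − α) mod 2π = 1.807674 rad, q = (φ − β) mod 2π = 5.886508 rad → L = 1.43·(1.807674 + 3.356650 + 5.886508) = 1.43·11.050832 = 15.802690 m
RSL: p² = d² − 2 + 2cos(α−β) − 2d(sin α + sin β) = 16.893771; p = √p² = 4.110203; φ = atan2(cos α + cos β, d − sin α − sin β) − atan2(2, p) = -0.268609 rad; t = (α − φ) mod 2π = 5.065459 rad, q = (β − φ) mod 2π = 0.986625 rad → L = 1.43·(5.065459 + 4.110203 + 0.986625) = 1.43·10.162287 = 14.532070 m
RLR: c = (6 − d² + 2cos(α−β) + 2d(sin α − sin β))/8 = -3.274515, |c| > 1 → infeasible
LRL: c = (6 − d² + 2cos(α−β) − 2d(sin α − sin β))/8 = 0.162393; p = 2π − arccos c = 4.875504 rad; φ = atan2(cos β − cos α, d + sin α − sin β) = 0.261308 rad; t = (φ − α + p/2) mod 2π = 4.185396 rad, q = (β − α − t + p) mod 2π = 2.894459 rad → L = 1.43·(4.185396 + 4.875504 + 2.894459) = 1.43·11.955359 = 17.096163 m
Shortest: LSL with L = 6.853922 m ≈ 6.8539 m
Convert LSL to answer units (arcs ×180/π): t = 1.747644·180/π = 100.1326°, p = ρ·p = 1.43·2.588602 = 3.7017 m, q = 0.456707·180/π = 26.1674°, L = 6.8539 m.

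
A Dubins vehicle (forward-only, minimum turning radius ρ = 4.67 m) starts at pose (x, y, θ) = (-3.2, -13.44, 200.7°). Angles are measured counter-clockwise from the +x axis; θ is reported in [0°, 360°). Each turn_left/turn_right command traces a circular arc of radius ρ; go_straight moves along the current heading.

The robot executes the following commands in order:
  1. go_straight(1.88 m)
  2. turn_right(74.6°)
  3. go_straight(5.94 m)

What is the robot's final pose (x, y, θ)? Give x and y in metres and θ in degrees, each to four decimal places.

(-13.8825, -7.6881, 126.1000°)

set_pose: (x, y, θ) = (-3.2000, -13.4400, 200.7000°), ρ = 4.67
go_straight(1.88): x += 1.88·cos θ, y += 1.88·sin θ → (-4.9586, -14.1045, 200.7000°)
turn_right(74.6°): centre at ρ to the right, rotate −74.6° → (-10.3827, -12.4876, 126.1000°)
go_straight(5.94): x += 5.94·cos θ, y += 5.94·sin θ → (-13.8825, -7.6881, 126.1000°)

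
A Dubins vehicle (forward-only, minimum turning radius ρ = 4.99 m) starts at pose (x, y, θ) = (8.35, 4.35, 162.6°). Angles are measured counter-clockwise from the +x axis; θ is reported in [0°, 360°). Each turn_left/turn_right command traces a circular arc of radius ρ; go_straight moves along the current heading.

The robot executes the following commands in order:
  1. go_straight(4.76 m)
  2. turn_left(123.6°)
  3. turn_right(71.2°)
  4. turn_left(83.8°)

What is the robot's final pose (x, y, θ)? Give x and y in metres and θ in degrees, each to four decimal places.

set_pose: (x, y, θ) = (8.3500, 4.3500, 162.6000°), ρ = 4.99
go_straight(4.76): x += 4.76·cos θ, y += 4.76·sin θ → (3.8078, 5.7734, 162.6000°)
turn_left(123.6°): centre at ρ to the left, rotate +123.6° → (-2.4763, -0.3804, 286.2000°)
turn_right(71.2°): centre at ρ to the right, rotate −71.2° → (-4.4060, -5.8601, 215.0000°)
turn_left(83.8°): centre at ρ to the left, rotate +83.8° → (-5.9166, -12.3516, 298.8000°)

(-5.9166, -12.3516, 298.8000°)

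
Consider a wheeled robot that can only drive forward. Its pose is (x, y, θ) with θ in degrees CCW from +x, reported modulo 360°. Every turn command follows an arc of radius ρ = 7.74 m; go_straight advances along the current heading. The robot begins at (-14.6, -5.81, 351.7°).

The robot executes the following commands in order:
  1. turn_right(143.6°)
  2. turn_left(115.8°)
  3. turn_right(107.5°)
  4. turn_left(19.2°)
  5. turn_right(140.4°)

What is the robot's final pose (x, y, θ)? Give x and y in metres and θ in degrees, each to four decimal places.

set_pose: (x, y, θ) = (-14.6000, -5.8100, 351.7000°), ρ = 7.74
turn_right(143.6°): centre at ρ to the right, rotate −143.6° → (-12.0717, -20.2966, 208.1000°)
turn_left(115.8°): centre at ρ to the left, rotate +115.8° → (-12.9864, -33.3781, 323.9000°)
turn_right(107.5°): centre at ρ to the right, rotate −107.5° → (-12.9538, -45.8618, 216.4000°)
turn_left(19.2°): centre at ρ to the left, rotate +19.2° → (-14.7471, -47.7188, 235.6000°)
turn_right(140.4°): centre at ρ to the right, rotate −140.4° → (-28.8416, -44.0475, 95.2000°)

(-28.8416, -44.0475, 95.2000°)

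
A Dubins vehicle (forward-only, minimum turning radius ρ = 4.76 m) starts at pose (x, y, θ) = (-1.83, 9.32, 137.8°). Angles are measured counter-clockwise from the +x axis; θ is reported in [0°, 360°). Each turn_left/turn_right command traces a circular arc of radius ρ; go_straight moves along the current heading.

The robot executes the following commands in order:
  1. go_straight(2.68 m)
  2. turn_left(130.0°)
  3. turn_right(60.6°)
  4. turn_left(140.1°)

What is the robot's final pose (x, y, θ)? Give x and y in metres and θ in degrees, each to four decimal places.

(-13.2206, -5.1514, 347.3000°)

set_pose: (x, y, θ) = (-1.8300, 9.3200, 137.8000°), ρ = 4.76
go_straight(2.68): x += 2.68·cos θ, y += 2.68·sin θ → (-3.8154, 11.1202, 137.8000°)
turn_left(130.0°): centre at ρ to the left, rotate +130.0° → (-11.7692, 7.7767, 267.8000°)
turn_right(60.6°): centre at ρ to the right, rotate −60.6° → (-14.3499, 3.7258, 207.2000°)
turn_left(140.1°): centre at ρ to the left, rotate +140.1° → (-13.2206, -5.1514, 347.3000°)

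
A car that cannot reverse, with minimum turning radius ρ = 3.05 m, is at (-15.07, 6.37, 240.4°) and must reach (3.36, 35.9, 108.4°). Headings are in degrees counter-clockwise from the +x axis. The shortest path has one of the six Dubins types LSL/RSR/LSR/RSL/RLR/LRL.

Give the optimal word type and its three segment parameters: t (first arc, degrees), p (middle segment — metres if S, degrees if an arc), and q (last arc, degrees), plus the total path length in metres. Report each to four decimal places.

LSL: t = 186.4091°, p = 32.7174 m, q = 41.5909°, L = 44.8544 m

Let ψ = atan2(Δy, Δx) = atan2(29.53, 18.43) = 58.0313° be the start→goal bearing.
Normalize: d = |goal − start| / ρ = 34.809277/3.05 = 11.412878, α = (θ_start − ψ) mod 360° = 182.3687° = 3.182935 rad, β = (θ_goal − ψ) mod 360° = 50.3687° = 0.879100 rad.
Common terms: sin α = -0.041331, cos α = -0.999146, sin β = 0.770165, cos β = 0.637844, cos(α−β) = -0.669131, d² = 130.253781. Work in radians in the unit-radius frame; every candidate has L = ρ·(t + p + q).
LSL: p² = 2 + d² − 2cos(α−β) + 2d(sin α − sin β) = 115.069033; p = √p² = 10.727023; φ = atan2(cos β − cos α, d + sin α − sin β) = 0.153203 rad; t = (φ − α) mod 2π = 3.253453 rad, q = (β − φ) mod 2π = 0.725898 rad → L = 3.05·(3.253453 + 10.727023 + 0.725898) = 3.05·14.706374 = 44.854441 m
RSR: p² = 2 + d² − 2cos(α−β) + 2d(sin β − sin α) = 152.115052; p = √p² = 12.333493; φ = atan2(cos α − cos β, d − sin α + sin β) = -0.133120 rad; t = (α − φ) mod 2π = 3.316055 rad, q = (φ − β) mod 2π = 5.270965 rad → L = 3.05·(3.316055 + 12.333493 + 5.270965) = 3.05·20.920513 = 63.807565 m
LSR: p² = d² − 2 + 2cos(α−β) + 2d(sin α + sin β) = 143.551725; p = √p² = 11.981307; φ = atan2(−cos α − cos β, d + sin α + sin β) − atan2(−2, p) = 0.195150 rad; t = (φ − α) mod 2π = 3.295400 rad, q = (φ − β) mod 2π = 5.599235 rad → L = 3.05·(3.295400 + 11.981307 + 5.599235) = 3.05·20.875942 = 63.671624 m
RSL: p² = d² − 2 + 2cos(α−β) − 2d(sin α + sin β) = 110.279315; p = √p² = 10.501396; φ = atan2(cos α + cos β, d − sin α − sin β) − atan2(2, p) = -0.222001 rad; t = (α − φ) mod 2π = 3.404936 rad, q = (β − φ) mod 2π = 1.101102 rad → L = 3.05·(3.404936 + 10.501396 + 1.101102) = 3.05·15.007433 = 45.772672 m
RLR: c = (6 − d² + 2cos(α−β) + 2d(sin α − sin β))/8 = -18.014381, |c| > 1 → infeasible
LRL: c = (6 − d² + 2cos(α−β) − 2d(sin α − sin β))/8 = -13.383629, |c| > 1 → infeasible
Shortest: LSL with L = 44.854441 m ≈ 44.8544 m
Convert LSL to answer units (arcs ×180/π): t = 3.253453·180/π = 186.4091°, p = ρ·p = 3.05·10.727023 = 32.7174 m, q = 0.725898·180/π = 41.5909°, L = 44.8544 m.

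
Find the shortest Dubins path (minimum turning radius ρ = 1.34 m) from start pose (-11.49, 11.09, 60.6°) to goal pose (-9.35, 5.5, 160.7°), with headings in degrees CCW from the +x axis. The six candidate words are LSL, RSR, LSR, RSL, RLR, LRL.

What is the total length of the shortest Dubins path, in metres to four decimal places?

Let ψ = atan2(Δy, Δx) = atan2(-5.59, 2.14) = -69.0518° be the start→goal bearing.
Normalize: d = |goal − start| / ρ = 5.985624/1.34 = 4.466884, α = (θ_start − ψ) mod 360° = 129.6518° = 2.262851 rad, β = (θ_goal − ψ) mod 360° = 229.7518° = 4.009926 rad.
Common terms: sin α = 0.769936, cos α = -0.638121, sin β = -0.763253, cos β = -0.646100, cos(α−β) = -0.175367, d² = 19.953052. Work in radians in the unit-radius frame; every candidate has L = ρ·(t + p + q).
LSL: p² = 2 + d² − 2cos(α−β) + 2d(sin α − sin β) = 36.000944; p = √p² = 6.000079; φ = atan2(cos β − cos α, d + sin α − sin β) = -0.001330 rad; t = (φ − α) mod 2π = 4.019004 rad, q = (β − φ) mod 2π = 4.011256 rad → L = 1.34·(4.019004 + 6.000079 + 4.011256) = 1.34·14.030339 = 18.800654 m
RSR: p² = 2 + d² − 2cos(α−β) + 2d(sin β − sin α) = 8.606627; p = √p² = 2.933705; φ = atan2(cos α − cos β, d − sin α + sin β) = 0.002720 rad; t = (α − φ) mod 2π = 2.260132 rad, q = (φ − β) mod 2π = 2.275979 rad → L = 1.34·(2.260132 + 2.933705 + 2.275979) = 1.34·7.469816 = 10.009554 m
LSR: p² = d² − 2 + 2cos(α−β) + 2d(sin α + sin β) = 17.662024; p = √p² = 4.202621; φ = atan2(−cos α − cos β, d + sin α + sin β) − atan2(−2, p) = 0.723728 rad; t = (φ − α) mod 2π = 4.744062 rad, q = (φ − β) mod 2π = 2.996988 rad → L = 1.34·(4.744062 + 4.202621 + 2.996988) = 1.34·11.943671 = 16.004519 m
RSL: p² = d² − 2 + 2cos(α−β) − 2d(sin α + sin β) = 17.542612; p = √p² = 4.188390; φ = atan2(cos α + cos β, d − sin α − sin β) − atan2(2, p) = -0.725840 rad; t = (α − φ) mod 2π = 2.988692 rad, q = (β − φ) mod 2π = 4.735766 rad → L = 1.34·(2.988692 + 4.188390 + 4.735766) = 1.34·11.912848 = 15.963217 m
RLR: c = (6 − d² + 2cos(α−β) + 2d(sin α − sin β))/8 = -0.075828; p = 2π − arccos c = 4.636488 rad; φ = atan2(cos α − cos β, d − sin α + sin β) = 0.002720 rad; t = (α − φ + p/2) mod 2π = 4.578375 rad, q = (α − β − t + p) mod 2π = 4.594223 rad → L = 1.34·(4.578375 + 4.636488 + 4.594223) = 1.34·13.809086 = 18.504176 m
LRL: c = (6 − d² + 2cos(α−β) − 2d(sin α − sin β))/8 = -3.500118, |c| > 1 → infeasible
Shortest: RSR with L = 10.009554 m ≈ 10.0096 m

10.0096 m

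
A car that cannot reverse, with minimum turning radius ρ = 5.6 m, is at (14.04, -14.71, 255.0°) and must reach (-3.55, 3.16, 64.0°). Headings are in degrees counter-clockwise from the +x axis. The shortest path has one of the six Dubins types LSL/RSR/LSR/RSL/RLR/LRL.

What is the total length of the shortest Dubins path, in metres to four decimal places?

Let ψ = atan2(Δy, Δx) = atan2(17.87, -17.59) = 134.5476° be the start→goal bearing.
Normalize: d = |goal − start| / ρ = 25.074788/5.6 = 4.477641, α = (θ_start − ψ) mod 360° = 120.4524° = 2.102291 rad, β = (θ_goal − ψ) mod 360° = 289.4524° = 5.051898 rad.
Common terms: sin α = 0.862050, cos α = -0.506823, sin β = -0.942918, cos β = 0.333024, cos(α−β) = -0.981627, d² = 20.049267. Work in radians in the unit-radius frame; every candidate has L = ρ·(t + p + q).
LSL: p² = 2 + d² − 2cos(α−β) + 2d(sin α − sin β) = 40.176525; p = √p² = 6.338495; φ = atan2(cos β − cos α, d + sin α − sin β) = 0.132890 rad; t = (φ − α) mod 2π = 4.313784 rad, q = (β − φ) mod 2π = 4.919007 rad → L = 5.6·(4.313784 + 6.338495 + 4.919007) = 5.6·15.571287 = 87.199208 m
RSR: p² = 2 + d² − 2cos(α−β) + 2d(sin β − sin α) = 7.848517; p = √p² = 2.801520; φ = atan2(cos α − cos β, d − sin α + sin β) = -0.304464 rad; t = (α − φ) mod 2π = 2.406756 rad, q = (φ − β) mod 2π = 0.926823 rad → L = 5.6·(2.406756 + 2.801520 + 0.926823) = 5.6·6.135099 = 34.356556 m
LSR: p² = d² − 2 + 2cos(α−β) + 2d(sin α + sin β) = 15.361816; p = √p² = 3.919415; φ = atan2(−cos α − cos β, d + sin α + sin β) − atan2(−2, p) = 0.511346 rad; t = (φ − α) mod 2π = 4.692240 rad, q = (φ − β) mod 2π = 1.742634 rad → L = 5.6·(4.692240 + 3.919415 + 1.742634) = 5.6·10.354289 = 57.984020 m
RSL: p² = d² − 2 + 2cos(α−β) − 2d(sin α + sin β) = 16.810208; p = √p² = 4.100025; φ = atan2(cos α + cos β, d − sin α − sin β) − atan2(2, p) = -0.491949 rad; t = (α − φ) mod 2π = 2.594240 rad, q = (β − φ) mod 2π = 5.543847 rad → L = 5.6·(2.594240 + 4.100025 + 5.543847) = 5.6·12.238113 = 68.533432 m
RLR: c = (6 − d² + 2cos(α−β) + 2d(sin α − sin β))/8 = 0.018935; p = 2π − arccos c = 4.731325 rad; φ = atan2(cos α − cos β, d − sin α + sin β) = -0.304464 rad; t = (α − φ + p/2) mod 2π = 4.772418 rad, q = (α − β − t + p) mod 2π = 3.292486 rad → L = 5.6·(4.772418 + 4.731325 + 3.292486) = 5.6·12.796230 = 71.658887 m
LRL: c = (6 − d² + 2cos(α−β) − 2d(sin α − sin β))/8 = -4.022066, |c| > 1 → infeasible
Shortest: RSR with L = 34.356556 m ≈ 34.3566 m

34.3566 m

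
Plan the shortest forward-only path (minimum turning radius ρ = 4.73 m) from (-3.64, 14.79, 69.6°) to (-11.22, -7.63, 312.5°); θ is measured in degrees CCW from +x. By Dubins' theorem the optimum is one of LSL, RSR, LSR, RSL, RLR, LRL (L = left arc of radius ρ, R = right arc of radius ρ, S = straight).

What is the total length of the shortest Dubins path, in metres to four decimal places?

40.9284 m

Let ψ = atan2(Δy, Δx) = atan2(-22.42, -7.58) = -108.6799° be the start→goal bearing.
Normalize: d = |goal − start| / ρ = 23.666702/4.73 = 5.003531, α = (θ_start − ψ) mod 360° = 178.2799° = 3.111572 rad, β = (θ_goal − ψ) mod 360° = 61.1799° = 1.067791 rad.
Common terms: sin α = 0.030016, cos α = -0.999549, sin β = 0.876138, cos β = 0.482061, cos(α−β) = -0.455545, d² = 25.035324. Work in radians in the unit-radius frame; every candidate has L = ρ·(t + p + q).
LSL: p² = 2 + d² − 2cos(α−β) + 2d(sin α − sin β) = 19.479223; p = √p² = 4.413527; φ = atan2(cos β − cos α, d + sin α − sin β) = 0.342346 rad; t = (φ − α) mod 2π = 3.513959 rad, q = (β − φ) mod 2π = 0.725446 rad → L = 4.73·(3.513959 + 4.413527 + 0.725446) = 4.73·8.652932 = 40.928368 m
RSR: p² = 2 + d² − 2cos(α−β) + 2d(sin β − sin α) = 36.413605; p = √p² = 6.034369; φ = atan2(cos α − cos β, d − sin α + sin β) = -0.248065 rad; t = (α − φ) mod 2π = 3.359637 rad, q = (φ − β) mod 2π = 4.967329 rad → L = 4.73·(3.359637 + 6.034369 + 4.967329) = 4.73·14.361334 = 67.929112 m
LSR: p² = d² − 2 + 2cos(α−β) + 2d(sin α + sin β) = 31.192176; p = √p² = 5.584996; φ = atan2(−cos α − cos β, d + sin α + sin β) − atan2(−2, p) = 0.431218 rad; t = (φ − α) mod 2π = 3.602832 rad, q = (φ − β) mod 2π = 5.646612 rad → L = 4.73·(3.602832 + 5.584996 + 5.646612) = 4.73·14.834439 = 70.166898 m
RSL: p² = d² − 2 + 2cos(α−β) − 2d(sin α + sin β) = 13.056292; p = √p² = 3.613349; φ = atan2(cos α + cos β, d − sin α − sin β) − atan2(2, p) = -0.631161 rad; t = (α − φ) mod 2π = 3.742733 rad, q = (β − φ) mod 2π = 1.698952 rad → L = 4.73·(3.742733 + 3.613349 + 1.698952) = 4.73·9.055035 = 42.830314 m
RLR: c = (6 − d² + 2cos(α−β) + 2d(sin α − sin β))/8 = -3.551701, |c| > 1 → infeasible
LRL: c = (6 − d² + 2cos(α−β) − 2d(sin α − sin β))/8 = -1.434903, |c| > 1 → infeasible
Shortest: LSL with L = 40.928368 m ≈ 40.9284 m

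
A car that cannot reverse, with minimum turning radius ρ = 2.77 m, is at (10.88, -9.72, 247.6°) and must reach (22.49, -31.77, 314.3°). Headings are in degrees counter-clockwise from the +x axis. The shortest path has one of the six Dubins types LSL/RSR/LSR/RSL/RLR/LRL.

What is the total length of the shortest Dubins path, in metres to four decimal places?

25.2467 m

Let ψ = atan2(Δy, Δx) = atan2(-22.05, 11.61) = -62.2318° be the start→goal bearing.
Normalize: d = |goal − start| / ρ = 24.919763/2.77 = 8.996304, α = (θ_start − ψ) mod 360° = 309.8318° = 5.407585 rad, β = (θ_goal − ψ) mod 360° = 16.5318° = 0.288535 rad.
Common terms: sin α = -0.767928, cos α = 0.640536, sin β = 0.284548, cos β = 0.958662, cos(α−β) = 0.395546, d² = 80.933493. Work in radians in the unit-radius frame; every candidate has L = ρ·(t + p + q).
LSL: p² = 2 + d² − 2cos(α−β) + 2d(sin α − sin β) = 63.205618; p = √p² = 7.950196; φ = atan2(cos β − cos α, d + sin α − sin β) = 0.040025 rad; t = (φ − α) mod 2π = 0.915625 rad, q = (β − φ) mod 2π = 0.248509 rad → L = 2.77·(0.915625 + 7.950196 + 0.248509) = 2.77·9.114331 = 25.246696 m
RSR: p² = 2 + d² − 2cos(α−β) + 2d(sin β − sin α) = 101.079186; p = √p² = 10.053815; φ = atan2(cos α − cos β, d − sin α + sin β) = -0.031648 rad; t = (α − φ) mod 2π = 5.439233 rad, q = (φ − β) mod 2π = 5.963003 rad → L = 2.77·(5.439233 + 10.053815 + 5.963003) = 2.77·21.456051 = 59.433260 m
LSR: p² = d² − 2 + 2cos(α−β) + 2d(sin α + sin β) = 71.027316; p = √p² = 8.427771; φ = atan2(−cos α − cos β, d + sin α + sin β) − atan2(−2, p) = 0.047309 rad; t = (φ − α) mod 2π = 0.922909 rad, q = (φ − β) mod 2π = 6.041960 rad → L = 2.77·(0.922909 + 8.427771 + 6.041960) = 2.77·15.392640 = 42.637612 m
RSL: p² = d² − 2 + 2cos(α−β) − 2d(sin α + sin β) = 88.421853; p = √p² = 9.403289; φ = atan2(cos α + cos β, d − sin α − sin β) − atan2(2, p) = -0.042445 rad; t = (α − φ) mod 2π = 5.450030 rad, q = (β − φ) mod 2π = 0.330979 rad → L = 2.77·(5.450030 + 9.403289 + 0.330979) = 2.77·15.184299 = 42.060509 m
RLR: c = (6 − d² + 2cos(α−β) + 2d(sin α − sin β))/8 = -11.634898, |c| > 1 → infeasible
LRL: c = (6 − d² + 2cos(α−β) − 2d(sin α − sin β))/8 = -6.900702, |c| > 1 → infeasible
Shortest: LSL with L = 25.246696 m ≈ 25.2467 m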